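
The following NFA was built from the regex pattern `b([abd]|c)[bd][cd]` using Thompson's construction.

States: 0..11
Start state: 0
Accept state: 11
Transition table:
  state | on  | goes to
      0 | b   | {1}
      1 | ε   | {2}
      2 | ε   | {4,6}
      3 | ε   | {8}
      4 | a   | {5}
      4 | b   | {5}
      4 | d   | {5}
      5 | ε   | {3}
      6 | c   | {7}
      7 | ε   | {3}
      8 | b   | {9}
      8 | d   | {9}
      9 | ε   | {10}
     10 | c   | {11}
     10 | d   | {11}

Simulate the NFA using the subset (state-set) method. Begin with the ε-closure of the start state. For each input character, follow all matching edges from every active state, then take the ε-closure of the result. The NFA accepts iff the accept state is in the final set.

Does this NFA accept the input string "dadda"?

initial (ε-close {0}): {0}
'd' @ 1: {}  — dead — no transitions
rest 'adda' ignored (set empty)
end set {} — state 11 not in

Answer: REJECT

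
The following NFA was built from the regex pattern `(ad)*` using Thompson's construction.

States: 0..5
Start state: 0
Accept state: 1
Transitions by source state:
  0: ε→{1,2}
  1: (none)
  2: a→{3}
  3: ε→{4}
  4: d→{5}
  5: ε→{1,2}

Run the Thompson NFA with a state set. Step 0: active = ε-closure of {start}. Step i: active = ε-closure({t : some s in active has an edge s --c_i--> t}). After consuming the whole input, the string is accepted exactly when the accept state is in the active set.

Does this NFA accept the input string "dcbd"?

start: ε-closure({0}) = {0,1,2}
'd' @ 1: {}  — state set empty
rest 'cbd' ignored (set empty)
final: {}; accept 1 not in set

Answer: REJECT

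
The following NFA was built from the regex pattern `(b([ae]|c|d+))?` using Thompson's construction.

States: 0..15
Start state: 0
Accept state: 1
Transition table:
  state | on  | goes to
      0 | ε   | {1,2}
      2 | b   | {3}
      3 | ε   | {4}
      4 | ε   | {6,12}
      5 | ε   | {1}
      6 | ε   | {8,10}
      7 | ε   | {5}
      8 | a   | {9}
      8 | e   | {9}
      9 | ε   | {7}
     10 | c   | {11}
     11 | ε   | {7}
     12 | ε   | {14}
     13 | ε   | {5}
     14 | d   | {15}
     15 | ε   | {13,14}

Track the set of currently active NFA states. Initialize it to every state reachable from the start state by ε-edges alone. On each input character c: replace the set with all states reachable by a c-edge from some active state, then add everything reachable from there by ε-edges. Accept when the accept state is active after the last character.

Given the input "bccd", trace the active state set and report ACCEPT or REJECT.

Answer: REJECT

Steps:
S₀ = ε-closure({0}) = {0,1,2}
'b' @ 1: {3,4,6,8,10,12,14}
'c' @ 2: {1,5,7,11}  [accepting]
'c' @ 3: {}  — no active states
rest 'd' ignored (set empty)
final: {}; accept 1 not in set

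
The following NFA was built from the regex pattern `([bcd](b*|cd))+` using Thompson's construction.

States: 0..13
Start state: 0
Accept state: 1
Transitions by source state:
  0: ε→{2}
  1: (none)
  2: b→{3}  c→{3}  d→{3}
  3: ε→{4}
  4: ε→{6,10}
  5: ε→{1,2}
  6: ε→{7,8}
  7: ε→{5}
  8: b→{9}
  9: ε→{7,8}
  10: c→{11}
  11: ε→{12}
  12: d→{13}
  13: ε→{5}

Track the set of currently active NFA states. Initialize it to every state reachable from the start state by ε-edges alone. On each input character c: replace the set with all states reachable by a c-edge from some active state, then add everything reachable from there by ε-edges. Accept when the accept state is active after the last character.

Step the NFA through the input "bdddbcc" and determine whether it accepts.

initial (ε-close {0}): {0,2}
'b' @ 1: {1,2,3,4,5,6,7,8,10}  (accept∈set)
'd' @ 2: {1,2,3,4,5,6,7,8,10}  (accept∈set)
'd' @ 3: {1,2,3,4,5,6,7,8,10}  (accept∈set)
'd' @ 4: {1,2,3,4,5,6,7,8,10}  (accept∈set)
'b' @ 5: {1,2,3,4,5,6,7,8,9,10}  (accept∈set)
'c' @ 6: {1,2,3,4,5,6,7,8,10,11,12}  (accept∈set)
'c' @ 7: {1,2,3,4,5,6,7,8,10,11,12}  (accept∈set)
end set {1,2,3,4,5,6,7,8,10,11,12} — state 1 in

Answer: ACCEPT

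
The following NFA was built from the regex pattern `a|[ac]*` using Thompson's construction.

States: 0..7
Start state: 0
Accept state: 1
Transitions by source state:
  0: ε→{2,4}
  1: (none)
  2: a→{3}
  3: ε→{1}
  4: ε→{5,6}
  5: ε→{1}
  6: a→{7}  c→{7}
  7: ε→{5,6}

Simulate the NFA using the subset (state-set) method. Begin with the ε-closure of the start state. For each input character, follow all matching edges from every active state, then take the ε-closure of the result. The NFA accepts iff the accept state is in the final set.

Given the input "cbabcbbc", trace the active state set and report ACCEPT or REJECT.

Answer: REJECT

Derivation:
start: ε-closure({0}) = {0,1,2,4,5,6}
'c' @ 1: {1,5,6,7}  (accept∈set)
'b' @ 2: {}  — state set empty
rest 'abcbbc' ignored (set empty)
final: {}; accept 1 not in set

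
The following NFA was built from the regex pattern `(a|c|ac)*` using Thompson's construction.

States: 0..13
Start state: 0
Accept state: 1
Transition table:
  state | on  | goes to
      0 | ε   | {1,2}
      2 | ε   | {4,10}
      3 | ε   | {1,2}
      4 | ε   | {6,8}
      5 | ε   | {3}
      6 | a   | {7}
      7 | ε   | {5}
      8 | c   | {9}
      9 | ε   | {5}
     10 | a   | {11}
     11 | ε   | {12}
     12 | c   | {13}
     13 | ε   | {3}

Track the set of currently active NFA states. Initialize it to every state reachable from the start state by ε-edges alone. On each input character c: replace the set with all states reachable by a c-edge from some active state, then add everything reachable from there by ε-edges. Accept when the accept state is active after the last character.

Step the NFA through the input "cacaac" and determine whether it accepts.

Answer: ACCEPT

Steps:
initial (ε-close {0}): {0,1,2,4,6,8,10}
'c' @ 1: {1,2,3,4,5,6,8,9,10}  (accept∈set)
'a' @ 2: {1,2,3,4,5,6,7,8,10,11,12}  (accept∈set)
'c' @ 3: {1,2,3,4,5,6,8,9,10,13}  (accept∈set)
'a' @ 4: {1,2,3,4,5,6,7,8,10,11,12}  (accept∈set)
'a' @ 5: {1,2,3,4,5,6,7,8,10,11,12}  (accept∈set)
'c' @ 6: {1,2,3,4,5,6,8,9,10,13}  (accept∈set)
after full input: {1,2,3,4,5,6,8,9,10,13}  (accept=1 in)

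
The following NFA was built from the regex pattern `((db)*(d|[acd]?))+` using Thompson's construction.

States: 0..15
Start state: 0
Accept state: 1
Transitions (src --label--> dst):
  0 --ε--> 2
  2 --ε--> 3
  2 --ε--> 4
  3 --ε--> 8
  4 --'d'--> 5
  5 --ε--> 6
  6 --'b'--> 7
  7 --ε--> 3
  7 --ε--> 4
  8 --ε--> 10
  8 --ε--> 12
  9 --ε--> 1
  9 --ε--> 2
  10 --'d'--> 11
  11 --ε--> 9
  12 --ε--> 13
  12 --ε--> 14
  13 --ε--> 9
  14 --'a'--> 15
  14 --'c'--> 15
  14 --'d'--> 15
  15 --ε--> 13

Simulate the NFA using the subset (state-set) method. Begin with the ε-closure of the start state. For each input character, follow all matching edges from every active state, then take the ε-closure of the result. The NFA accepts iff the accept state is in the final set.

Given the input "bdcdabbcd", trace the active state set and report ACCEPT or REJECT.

Answer: REJECT

Trace:
start: ε-closure({0}) = {0,1,2,3,4,8,9,10,12,13,14}
'b' @ 1: {}  — dead — no transitions
rest 'dcdabbcd' ignored (set empty)
after full input: {}  (accept=1 not in)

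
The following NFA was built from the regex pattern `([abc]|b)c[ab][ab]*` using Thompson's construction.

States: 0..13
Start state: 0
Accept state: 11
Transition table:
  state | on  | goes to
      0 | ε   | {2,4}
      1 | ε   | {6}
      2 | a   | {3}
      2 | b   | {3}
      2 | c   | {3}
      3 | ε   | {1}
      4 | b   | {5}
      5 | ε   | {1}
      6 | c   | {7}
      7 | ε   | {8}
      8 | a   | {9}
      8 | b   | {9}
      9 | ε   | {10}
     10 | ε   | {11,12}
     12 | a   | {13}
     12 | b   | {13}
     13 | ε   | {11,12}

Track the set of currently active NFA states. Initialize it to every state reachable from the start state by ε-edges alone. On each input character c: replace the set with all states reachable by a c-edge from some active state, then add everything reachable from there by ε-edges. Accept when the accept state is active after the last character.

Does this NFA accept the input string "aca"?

Answer: ACCEPT

Steps:
start: ε-closure({0}) = {0,2,4}
'a' @ 1: {1,3,6}
'c' @ 2: {7,8}
'a' @ 3: {9,10,11,12}  (accept∈set)
end set {9,10,11,12} — state 11 in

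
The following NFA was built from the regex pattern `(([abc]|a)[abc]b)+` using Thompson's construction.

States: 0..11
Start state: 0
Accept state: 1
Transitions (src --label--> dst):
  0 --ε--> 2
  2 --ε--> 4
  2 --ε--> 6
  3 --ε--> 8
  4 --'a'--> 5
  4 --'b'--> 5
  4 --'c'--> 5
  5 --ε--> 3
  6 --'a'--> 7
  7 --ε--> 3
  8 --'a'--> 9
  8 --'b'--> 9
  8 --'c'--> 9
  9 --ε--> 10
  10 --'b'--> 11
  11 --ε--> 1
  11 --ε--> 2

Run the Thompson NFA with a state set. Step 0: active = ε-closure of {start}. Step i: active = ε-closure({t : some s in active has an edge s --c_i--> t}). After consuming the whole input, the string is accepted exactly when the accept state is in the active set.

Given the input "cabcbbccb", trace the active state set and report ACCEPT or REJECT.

Answer: ACCEPT

Derivation:
initial (ε-close {0}): {0,2,4,6}
'c' @ 1: {3,5,8}
'a' @ 2: {9,10}
'b' @ 3: {1,2,4,6,11}  (accept∈set)
'c' @ 4: {3,5,8}
'b' @ 5: {9,10}
'b' @ 6: {1,2,4,6,11}  (accept∈set)
'c' @ 7: {3,5,8}
'c' @ 8: {9,10}
'b' @ 9: {1,2,4,6,11}  (accept∈set)
final: {1,2,4,6,11}; accept 1 in set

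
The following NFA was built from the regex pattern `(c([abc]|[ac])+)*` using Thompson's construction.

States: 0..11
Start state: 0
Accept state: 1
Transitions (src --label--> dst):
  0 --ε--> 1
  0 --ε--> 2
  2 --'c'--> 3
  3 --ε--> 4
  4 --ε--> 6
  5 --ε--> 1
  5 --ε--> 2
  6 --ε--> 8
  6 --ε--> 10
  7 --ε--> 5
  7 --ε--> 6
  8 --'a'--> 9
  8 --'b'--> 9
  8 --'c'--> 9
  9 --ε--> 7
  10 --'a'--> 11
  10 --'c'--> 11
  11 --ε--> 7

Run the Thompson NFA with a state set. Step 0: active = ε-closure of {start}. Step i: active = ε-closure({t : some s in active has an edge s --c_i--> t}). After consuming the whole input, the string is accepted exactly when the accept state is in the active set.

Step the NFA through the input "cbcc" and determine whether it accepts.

initial (ε-close {0}): {0,1,2}
'c' @ 1: {3,4,6,8,10}
'b' @ 2: {1,2,5,6,7,8,9,10}  [accepting]
'c' @ 3: {1,2,3,4,5,6,7,8,9,10,11}  [accepting]
'c' @ 4: {1,2,3,4,5,6,7,8,9,10,11}  [accepting]
end set {1,2,3,4,5,6,7,8,9,10,11} — state 1 in

Answer: ACCEPT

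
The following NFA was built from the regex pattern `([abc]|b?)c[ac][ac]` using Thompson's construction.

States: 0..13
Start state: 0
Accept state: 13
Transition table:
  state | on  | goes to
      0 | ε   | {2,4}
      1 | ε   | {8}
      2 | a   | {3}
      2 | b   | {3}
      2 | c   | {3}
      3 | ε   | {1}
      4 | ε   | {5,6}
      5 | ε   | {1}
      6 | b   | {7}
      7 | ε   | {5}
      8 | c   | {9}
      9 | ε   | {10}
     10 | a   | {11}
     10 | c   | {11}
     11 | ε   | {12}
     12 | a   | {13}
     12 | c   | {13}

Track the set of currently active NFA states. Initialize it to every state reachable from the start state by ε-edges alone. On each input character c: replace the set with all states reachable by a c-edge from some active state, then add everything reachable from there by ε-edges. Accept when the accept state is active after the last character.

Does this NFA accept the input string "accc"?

start: ε-closure({0}) = {0,1,2,4,5,6,8}
'a' @ 1: {1,3,8}
'c' @ 2: {9,10}
'c' @ 3: {11,12}
'c' @ 4: {13}  ✓accept
final: {13}; accept 13 in set

Answer: ACCEPT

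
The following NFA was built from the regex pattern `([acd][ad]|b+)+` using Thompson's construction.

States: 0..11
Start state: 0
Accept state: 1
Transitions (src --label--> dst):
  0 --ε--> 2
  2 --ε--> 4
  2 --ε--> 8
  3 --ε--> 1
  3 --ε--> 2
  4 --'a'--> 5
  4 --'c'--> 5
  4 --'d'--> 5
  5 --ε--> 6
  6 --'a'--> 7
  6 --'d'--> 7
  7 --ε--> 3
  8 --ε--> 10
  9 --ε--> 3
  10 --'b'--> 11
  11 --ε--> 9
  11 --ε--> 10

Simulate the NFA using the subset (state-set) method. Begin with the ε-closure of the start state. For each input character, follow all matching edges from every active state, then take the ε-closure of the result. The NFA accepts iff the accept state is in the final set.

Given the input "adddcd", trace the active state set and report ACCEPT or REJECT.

start: ε-closure({0}) = {0,2,4,8,10}
'a' @ 1: {5,6}
'd' @ 2: {1,2,3,4,7,8,10}  ✓accept
'd' @ 3: {5,6}
'd' @ 4: {1,2,3,4,7,8,10}  ✓accept
'c' @ 5: {5,6}
'd' @ 6: {1,2,3,4,7,8,10}  ✓accept
final: {1,2,3,4,7,8,10}; accept 1 in set

Answer: ACCEPT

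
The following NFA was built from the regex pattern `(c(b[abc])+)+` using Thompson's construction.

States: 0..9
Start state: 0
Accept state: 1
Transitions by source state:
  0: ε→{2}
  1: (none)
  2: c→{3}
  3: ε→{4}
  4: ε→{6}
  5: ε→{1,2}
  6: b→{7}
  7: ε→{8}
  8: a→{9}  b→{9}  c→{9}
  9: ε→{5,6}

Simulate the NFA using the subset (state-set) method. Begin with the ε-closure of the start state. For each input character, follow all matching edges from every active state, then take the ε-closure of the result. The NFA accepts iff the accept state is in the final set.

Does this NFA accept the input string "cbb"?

Answer: ACCEPT

Steps:
initial (ε-close {0}): {0,2}
'c' @ 1: {3,4,6}
'b' @ 2: {7,8}
'b' @ 3: {1,2,5,6,9}  [accepting]
after full input: {1,2,5,6,9}  (accept=1 in)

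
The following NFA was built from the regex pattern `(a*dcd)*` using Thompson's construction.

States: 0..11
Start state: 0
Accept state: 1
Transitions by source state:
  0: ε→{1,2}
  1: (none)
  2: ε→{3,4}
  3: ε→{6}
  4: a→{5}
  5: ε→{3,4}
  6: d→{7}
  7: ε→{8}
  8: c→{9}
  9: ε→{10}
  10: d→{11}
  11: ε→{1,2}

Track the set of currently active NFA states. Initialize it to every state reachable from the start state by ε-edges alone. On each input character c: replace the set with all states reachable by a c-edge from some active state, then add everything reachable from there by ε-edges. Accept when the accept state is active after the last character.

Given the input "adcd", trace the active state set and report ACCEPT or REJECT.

Answer: ACCEPT

Steps:
initial (ε-close {0}): {0,1,2,3,4,6}
'a' @ 1: {3,4,5,6}
'd' @ 2: {7,8}
'c' @ 3: {9,10}
'd' @ 4: {1,2,3,4,6,11}  (accept∈set)
final: {1,2,3,4,6,11}; accept 1 in set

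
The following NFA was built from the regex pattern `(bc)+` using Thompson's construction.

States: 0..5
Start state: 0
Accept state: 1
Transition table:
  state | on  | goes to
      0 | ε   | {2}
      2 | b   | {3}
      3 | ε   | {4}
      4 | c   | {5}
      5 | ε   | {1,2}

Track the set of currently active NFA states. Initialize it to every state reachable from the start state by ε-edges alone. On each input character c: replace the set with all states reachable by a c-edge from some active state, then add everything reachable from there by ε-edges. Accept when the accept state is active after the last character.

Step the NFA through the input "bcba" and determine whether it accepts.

Answer: REJECT

Trace:
start: ε-closure({0}) = {0,2}
'b' @ 1: {3,4}
'c' @ 2: {1,2,5}  [accepting]
'b' @ 3: {3,4}
'a' @ 4: {}  — state set empty
after full input: {}  (accept=1 not in)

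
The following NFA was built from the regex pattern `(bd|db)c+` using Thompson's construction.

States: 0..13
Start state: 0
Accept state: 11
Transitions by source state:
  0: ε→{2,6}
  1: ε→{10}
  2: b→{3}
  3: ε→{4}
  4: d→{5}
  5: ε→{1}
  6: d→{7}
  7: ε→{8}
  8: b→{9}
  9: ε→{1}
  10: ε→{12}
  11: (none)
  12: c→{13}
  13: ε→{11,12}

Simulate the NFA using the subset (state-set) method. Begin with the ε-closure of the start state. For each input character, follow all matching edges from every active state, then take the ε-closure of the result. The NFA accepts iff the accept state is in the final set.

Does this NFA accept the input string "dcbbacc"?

initial (ε-close {0}): {0,2,6}
'd' @ 1: {7,8}
'c' @ 2: {}  — dead — no transitions
rest 'bbacc' ignored (set empty)
final: {}; accept 11 not in set

Answer: REJECT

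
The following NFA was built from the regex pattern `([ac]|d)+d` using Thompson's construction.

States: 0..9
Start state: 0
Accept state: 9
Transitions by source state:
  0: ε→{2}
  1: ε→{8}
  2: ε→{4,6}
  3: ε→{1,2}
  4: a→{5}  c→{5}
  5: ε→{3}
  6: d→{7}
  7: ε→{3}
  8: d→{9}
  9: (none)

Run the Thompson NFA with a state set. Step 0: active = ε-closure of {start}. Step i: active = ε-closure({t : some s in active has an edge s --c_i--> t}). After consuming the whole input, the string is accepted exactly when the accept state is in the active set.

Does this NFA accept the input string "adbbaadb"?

Answer: REJECT

Derivation:
start: ε-closure({0}) = {0,2,4,6}
'a' @ 1: {1,2,3,4,5,6,8}
'd' @ 2: {1,2,3,4,6,7,8,9}  (accept∈set)
'b' @ 3: {}  — no active states
rest 'baadb' ignored (set empty)
final: {}; accept 9 not in set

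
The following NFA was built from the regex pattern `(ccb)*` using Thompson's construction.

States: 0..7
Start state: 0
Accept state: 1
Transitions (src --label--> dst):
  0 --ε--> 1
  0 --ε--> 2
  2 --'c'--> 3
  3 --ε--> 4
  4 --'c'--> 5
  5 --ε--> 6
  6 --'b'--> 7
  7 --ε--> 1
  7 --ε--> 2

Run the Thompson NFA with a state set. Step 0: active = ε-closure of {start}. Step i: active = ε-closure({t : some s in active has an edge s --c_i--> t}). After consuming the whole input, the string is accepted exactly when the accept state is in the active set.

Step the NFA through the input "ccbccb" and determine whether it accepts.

start: ε-closure({0}) = {0,1,2}
'c' @ 1: {3,4}
'c' @ 2: {5,6}
'b' @ 3: {1,2,7}  (accept∈set)
'c' @ 4: {3,4}
'c' @ 5: {5,6}
'b' @ 6: {1,2,7}  (accept∈set)
after full input: {1,2,7}  (accept=1 in)

Answer: ACCEPT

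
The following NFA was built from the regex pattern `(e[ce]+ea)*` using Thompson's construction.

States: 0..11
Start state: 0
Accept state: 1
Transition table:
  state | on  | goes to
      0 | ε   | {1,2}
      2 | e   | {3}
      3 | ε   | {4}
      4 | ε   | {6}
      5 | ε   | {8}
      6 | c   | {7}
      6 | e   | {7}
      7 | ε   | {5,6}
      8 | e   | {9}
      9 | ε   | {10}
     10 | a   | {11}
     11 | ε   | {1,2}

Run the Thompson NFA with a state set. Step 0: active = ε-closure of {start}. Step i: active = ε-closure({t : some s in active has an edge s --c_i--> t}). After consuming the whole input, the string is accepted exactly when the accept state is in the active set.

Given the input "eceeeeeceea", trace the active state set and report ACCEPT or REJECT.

initial (ε-close {0}): {0,1,2}
'e' @ 1: {3,4,6}
'c' @ 2: {5,6,7,8}
'e' @ 3: {5,6,7,8,9,10}
'e' @ 4: {5,6,7,8,9,10}
'e' @ 5: {5,6,7,8,9,10}
'e' @ 6: {5,6,7,8,9,10}
'e' @ 7: {5,6,7,8,9,10}
'c' @ 8: {5,6,7,8}
'e' @ 9: {5,6,7,8,9,10}
'e' @ 10: {5,6,7,8,9,10}
'a' @ 11: {1,2,11}  ✓accept
after full input: {1,2,11}  (accept=1 in)

Answer: ACCEPT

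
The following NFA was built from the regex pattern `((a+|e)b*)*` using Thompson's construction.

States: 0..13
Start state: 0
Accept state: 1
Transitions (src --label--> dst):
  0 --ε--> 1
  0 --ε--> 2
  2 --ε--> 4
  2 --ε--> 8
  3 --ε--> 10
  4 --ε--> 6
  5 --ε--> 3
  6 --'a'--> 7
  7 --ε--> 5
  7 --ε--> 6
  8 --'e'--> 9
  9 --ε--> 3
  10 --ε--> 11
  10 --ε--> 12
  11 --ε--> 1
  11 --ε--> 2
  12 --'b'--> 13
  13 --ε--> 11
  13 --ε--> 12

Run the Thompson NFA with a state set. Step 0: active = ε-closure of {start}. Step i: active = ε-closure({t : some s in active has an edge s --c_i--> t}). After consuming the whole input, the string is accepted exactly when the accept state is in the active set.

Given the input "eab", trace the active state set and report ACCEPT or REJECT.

Answer: ACCEPT

Steps:
S₀ = ε-closure({0}) = {0,1,2,4,6,8}
'e' @ 1: {1,2,3,4,6,8,9,10,11,12}  ✓accept
'a' @ 2: {1,2,3,4,5,6,7,8,10,11,12}  ✓accept
'b' @ 3: {1,2,4,6,8,11,12,13}  ✓accept
end set {1,2,4,6,8,11,12,13} — state 1 in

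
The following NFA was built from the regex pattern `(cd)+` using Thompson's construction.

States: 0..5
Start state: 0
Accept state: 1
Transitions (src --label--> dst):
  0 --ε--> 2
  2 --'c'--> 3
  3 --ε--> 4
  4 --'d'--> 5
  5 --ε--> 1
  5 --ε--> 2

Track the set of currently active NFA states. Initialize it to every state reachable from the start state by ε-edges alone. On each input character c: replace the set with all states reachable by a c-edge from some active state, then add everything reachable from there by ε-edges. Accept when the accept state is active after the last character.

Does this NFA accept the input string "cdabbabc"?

Answer: REJECT

Trace:
start: ε-closure({0}) = {0,2}
'c' @ 1: {3,4}
'd' @ 2: {1,2,5}  (accept∈set)
'a' @ 3: {}  — no active states
rest 'bbabc' ignored (set empty)
end set {} — state 1 not in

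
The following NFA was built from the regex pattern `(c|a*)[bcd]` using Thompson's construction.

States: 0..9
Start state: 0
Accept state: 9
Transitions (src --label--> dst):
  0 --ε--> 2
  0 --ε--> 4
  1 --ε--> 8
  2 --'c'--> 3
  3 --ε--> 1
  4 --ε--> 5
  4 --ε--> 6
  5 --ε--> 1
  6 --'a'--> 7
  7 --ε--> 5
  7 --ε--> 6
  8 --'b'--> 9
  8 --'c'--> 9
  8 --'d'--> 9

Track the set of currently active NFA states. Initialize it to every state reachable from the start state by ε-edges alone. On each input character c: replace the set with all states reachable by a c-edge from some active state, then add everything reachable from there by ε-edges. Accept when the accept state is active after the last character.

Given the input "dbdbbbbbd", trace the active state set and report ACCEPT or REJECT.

Answer: REJECT

Steps:
start: ε-closure({0}) = {0,1,2,4,5,6,8}
'd' @ 1: {9}  ✓accept
'b' @ 2: {}  — state set empty
rest 'dbbbbbd' ignored (set empty)
final: {}; accept 9 not in set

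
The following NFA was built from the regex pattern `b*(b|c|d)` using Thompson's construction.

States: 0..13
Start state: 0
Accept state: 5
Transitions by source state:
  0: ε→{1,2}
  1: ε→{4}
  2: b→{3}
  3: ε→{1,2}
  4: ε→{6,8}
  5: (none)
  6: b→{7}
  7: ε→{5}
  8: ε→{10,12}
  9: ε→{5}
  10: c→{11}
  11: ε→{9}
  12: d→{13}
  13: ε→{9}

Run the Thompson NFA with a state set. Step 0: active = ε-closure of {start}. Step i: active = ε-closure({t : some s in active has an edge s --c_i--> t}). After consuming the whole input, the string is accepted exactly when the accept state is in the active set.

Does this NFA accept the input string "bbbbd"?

initial (ε-close {0}): {0,1,2,4,6,8,10,12}
'b' @ 1: {1,2,3,4,5,6,7,8,10,12}  (accept∈set)
'b' @ 2: {1,2,3,4,5,6,7,8,10,12}  (accept∈set)
'b' @ 3: {1,2,3,4,5,6,7,8,10,12}  (accept∈set)
'b' @ 4: {1,2,3,4,5,6,7,8,10,12}  (accept∈set)
'd' @ 5: {5,9,13}  (accept∈set)
after full input: {5,9,13}  (accept=5 in)

Answer: ACCEPT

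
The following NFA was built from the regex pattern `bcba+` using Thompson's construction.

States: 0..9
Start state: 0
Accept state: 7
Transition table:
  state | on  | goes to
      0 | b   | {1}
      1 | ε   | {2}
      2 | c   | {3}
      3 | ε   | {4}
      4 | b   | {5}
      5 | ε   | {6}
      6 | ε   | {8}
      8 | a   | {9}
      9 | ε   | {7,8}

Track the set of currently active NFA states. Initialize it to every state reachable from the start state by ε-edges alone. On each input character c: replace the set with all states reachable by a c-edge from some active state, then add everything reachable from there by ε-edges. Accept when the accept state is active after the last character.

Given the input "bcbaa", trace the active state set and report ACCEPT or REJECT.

Answer: ACCEPT

Derivation:
start: ε-closure({0}) = {0}
'b' @ 1: {1,2}
'c' @ 2: {3,4}
'b' @ 3: {5,6,8}
'a' @ 4: {7,8,9}  ✓accept
'a' @ 5: {7,8,9}  ✓accept
final: {7,8,9}; accept 7 in set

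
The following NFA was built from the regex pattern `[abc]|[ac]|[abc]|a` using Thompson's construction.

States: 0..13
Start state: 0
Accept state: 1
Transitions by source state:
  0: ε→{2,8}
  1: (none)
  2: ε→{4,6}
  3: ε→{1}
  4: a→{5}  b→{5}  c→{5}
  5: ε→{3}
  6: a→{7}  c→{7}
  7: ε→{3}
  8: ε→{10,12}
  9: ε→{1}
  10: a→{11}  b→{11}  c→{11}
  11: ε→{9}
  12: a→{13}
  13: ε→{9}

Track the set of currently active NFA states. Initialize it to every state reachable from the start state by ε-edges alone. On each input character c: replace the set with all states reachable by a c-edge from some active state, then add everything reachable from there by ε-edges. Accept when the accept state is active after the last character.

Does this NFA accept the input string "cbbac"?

start: ε-closure({0}) = {0,2,4,6,8,10,12}
'c' @ 1: {1,3,5,7,9,11}  [accepting]
'b' @ 2: {}  — state set empty
rest 'bac' ignored (set empty)
after full input: {}  (accept=1 not in)

Answer: REJECT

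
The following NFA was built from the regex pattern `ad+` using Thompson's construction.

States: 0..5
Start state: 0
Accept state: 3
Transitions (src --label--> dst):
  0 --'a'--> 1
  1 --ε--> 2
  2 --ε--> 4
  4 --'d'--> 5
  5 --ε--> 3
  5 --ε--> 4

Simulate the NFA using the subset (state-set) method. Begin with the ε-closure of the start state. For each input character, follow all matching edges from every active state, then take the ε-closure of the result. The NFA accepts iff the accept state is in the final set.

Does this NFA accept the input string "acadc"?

Answer: REJECT

Derivation:
initial (ε-close {0}): {0}
'a' @ 1: {1,2,4}
'c' @ 2: {}  — no active states
rest 'adc' ignored (set empty)
final: {}; accept 3 not in set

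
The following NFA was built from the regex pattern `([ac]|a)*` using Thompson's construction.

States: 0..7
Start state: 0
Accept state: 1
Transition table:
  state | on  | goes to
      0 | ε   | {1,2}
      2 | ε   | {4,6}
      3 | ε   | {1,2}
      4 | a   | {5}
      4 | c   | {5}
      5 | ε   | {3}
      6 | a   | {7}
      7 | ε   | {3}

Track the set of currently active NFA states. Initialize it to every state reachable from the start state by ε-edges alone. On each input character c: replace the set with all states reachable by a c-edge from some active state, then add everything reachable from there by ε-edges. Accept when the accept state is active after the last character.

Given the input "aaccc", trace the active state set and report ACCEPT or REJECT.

Answer: ACCEPT

Trace:
start: ε-closure({0}) = {0,1,2,4,6}
'a' @ 1: {1,2,3,4,5,6,7}  ✓accept
'a' @ 2: {1,2,3,4,5,6,7}  ✓accept
'c' @ 3: {1,2,3,4,5,6}  ✓accept
'c' @ 4: {1,2,3,4,5,6}  ✓accept
'c' @ 5: {1,2,3,4,5,6}  ✓accept
end set {1,2,3,4,5,6} — state 1 in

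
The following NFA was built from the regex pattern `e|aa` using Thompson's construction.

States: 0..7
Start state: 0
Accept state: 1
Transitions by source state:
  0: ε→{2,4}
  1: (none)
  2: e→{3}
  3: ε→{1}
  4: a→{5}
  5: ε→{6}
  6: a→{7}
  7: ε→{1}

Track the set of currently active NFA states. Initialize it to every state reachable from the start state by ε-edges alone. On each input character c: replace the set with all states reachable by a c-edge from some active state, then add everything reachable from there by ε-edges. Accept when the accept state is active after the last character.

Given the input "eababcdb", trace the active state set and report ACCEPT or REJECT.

S₀ = ε-closure({0}) = {0,2,4}
'e' @ 1: {1,3}  [accepting]
'a' @ 2: {}  — no active states
rest 'babcdb' ignored (set empty)
end set {} — state 1 not in

Answer: REJECT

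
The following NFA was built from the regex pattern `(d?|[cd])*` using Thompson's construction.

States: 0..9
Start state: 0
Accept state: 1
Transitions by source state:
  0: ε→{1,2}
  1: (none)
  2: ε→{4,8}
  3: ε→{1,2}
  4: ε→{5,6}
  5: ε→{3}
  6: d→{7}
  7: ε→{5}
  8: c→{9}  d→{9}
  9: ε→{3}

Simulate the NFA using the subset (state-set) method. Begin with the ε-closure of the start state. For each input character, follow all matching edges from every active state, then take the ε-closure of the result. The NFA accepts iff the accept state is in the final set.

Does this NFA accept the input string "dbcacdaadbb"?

S₀ = ε-closure({0}) = {0,1,2,3,4,5,6,8}
'd' @ 1: {1,2,3,4,5,6,7,8,9}  [accepting]
'b' @ 2: {}  — no active states
rest 'cacdaadbb' ignored (set empty)
end set {} — state 1 not in

Answer: REJECT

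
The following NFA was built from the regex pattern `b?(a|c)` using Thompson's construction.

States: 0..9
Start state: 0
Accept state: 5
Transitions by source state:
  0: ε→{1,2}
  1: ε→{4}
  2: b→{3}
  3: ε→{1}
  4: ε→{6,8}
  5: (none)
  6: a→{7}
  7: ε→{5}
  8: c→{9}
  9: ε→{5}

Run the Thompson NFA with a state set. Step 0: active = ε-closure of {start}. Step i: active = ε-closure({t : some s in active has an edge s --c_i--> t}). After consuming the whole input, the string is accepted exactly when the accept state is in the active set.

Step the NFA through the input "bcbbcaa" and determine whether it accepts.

initial (ε-close {0}): {0,1,2,4,6,8}
'b' @ 1: {1,3,4,6,8}
'c' @ 2: {5,9}  [accepting]
'b' @ 3: {}  — dead — no transitions
rest 'bcaa' ignored (set empty)
final: {}; accept 5 not in set

Answer: REJECT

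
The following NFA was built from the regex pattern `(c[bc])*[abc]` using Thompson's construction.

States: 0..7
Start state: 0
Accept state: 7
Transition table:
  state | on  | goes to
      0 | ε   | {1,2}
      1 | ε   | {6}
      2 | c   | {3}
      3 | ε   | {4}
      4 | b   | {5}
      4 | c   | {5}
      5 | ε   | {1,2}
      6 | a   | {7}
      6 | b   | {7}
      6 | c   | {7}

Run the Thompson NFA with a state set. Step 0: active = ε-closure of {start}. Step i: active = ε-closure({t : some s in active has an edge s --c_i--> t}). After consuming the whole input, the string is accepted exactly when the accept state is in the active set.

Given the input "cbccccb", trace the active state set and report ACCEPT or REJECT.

Answer: ACCEPT

Trace:
initial (ε-close {0}): {0,1,2,6}
'c' @ 1: {3,4,7}  [accepting]
'b' @ 2: {1,2,5,6}
'c' @ 3: {3,4,7}  [accepting]
'c' @ 4: {1,2,5,6}
'c' @ 5: {3,4,7}  [accepting]
'c' @ 6: {1,2,5,6}
'b' @ 7: {7}  [accepting]
end set {7} — state 7 in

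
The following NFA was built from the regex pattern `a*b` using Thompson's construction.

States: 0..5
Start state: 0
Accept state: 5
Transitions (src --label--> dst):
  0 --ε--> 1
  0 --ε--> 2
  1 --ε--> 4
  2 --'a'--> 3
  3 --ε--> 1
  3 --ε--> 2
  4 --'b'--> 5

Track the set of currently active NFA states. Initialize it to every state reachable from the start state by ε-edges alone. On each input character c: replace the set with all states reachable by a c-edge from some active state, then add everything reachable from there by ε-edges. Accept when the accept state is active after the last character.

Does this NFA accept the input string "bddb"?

S₀ = ε-closure({0}) = {0,1,2,4}
'b' @ 1: {5}  (accept∈set)
'd' @ 2: {}  — no active states
rest 'db' ignored (set empty)
final: {}; accept 5 not in set

Answer: REJECT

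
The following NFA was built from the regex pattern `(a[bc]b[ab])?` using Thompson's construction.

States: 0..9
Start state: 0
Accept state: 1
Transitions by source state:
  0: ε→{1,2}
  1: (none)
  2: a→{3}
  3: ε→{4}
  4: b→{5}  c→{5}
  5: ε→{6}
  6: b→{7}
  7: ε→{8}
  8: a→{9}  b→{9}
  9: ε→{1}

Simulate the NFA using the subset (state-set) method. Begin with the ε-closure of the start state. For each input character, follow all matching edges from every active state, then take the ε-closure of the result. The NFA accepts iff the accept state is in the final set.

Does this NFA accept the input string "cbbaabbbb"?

start: ε-closure({0}) = {0,1,2}
'c' @ 1: {}  — dead — no transitions
rest 'bbaabbbb' ignored (set empty)
end set {} — state 1 not in

Answer: REJECT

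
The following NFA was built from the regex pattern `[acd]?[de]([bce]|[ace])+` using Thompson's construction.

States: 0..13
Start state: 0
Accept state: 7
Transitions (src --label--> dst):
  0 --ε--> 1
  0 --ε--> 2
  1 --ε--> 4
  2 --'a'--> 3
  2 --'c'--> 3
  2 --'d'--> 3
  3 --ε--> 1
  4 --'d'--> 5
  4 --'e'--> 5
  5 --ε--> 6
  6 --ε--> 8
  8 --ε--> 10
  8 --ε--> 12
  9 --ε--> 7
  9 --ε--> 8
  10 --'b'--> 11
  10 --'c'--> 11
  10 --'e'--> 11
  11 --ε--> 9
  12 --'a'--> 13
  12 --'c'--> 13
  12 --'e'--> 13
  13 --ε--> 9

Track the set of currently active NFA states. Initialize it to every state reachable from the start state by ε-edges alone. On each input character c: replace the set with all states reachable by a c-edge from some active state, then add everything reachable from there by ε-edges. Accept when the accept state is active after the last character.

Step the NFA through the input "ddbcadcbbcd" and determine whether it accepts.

S₀ = ε-closure({0}) = {0,1,2,4}
'd' @ 1: {1,3,4,5,6,8,10,12}
'd' @ 2: {5,6,8,10,12}
'b' @ 3: {7,8,9,10,11,12}  ✓accept
'c' @ 4: {7,8,9,10,11,12,13}  ✓accept
'a' @ 5: {7,8,9,10,12,13}  ✓accept
'd' @ 6: {}  — no active states
rest 'cbbcd' ignored (set empty)
after full input: {}  (accept=7 not in)

Answer: REJECT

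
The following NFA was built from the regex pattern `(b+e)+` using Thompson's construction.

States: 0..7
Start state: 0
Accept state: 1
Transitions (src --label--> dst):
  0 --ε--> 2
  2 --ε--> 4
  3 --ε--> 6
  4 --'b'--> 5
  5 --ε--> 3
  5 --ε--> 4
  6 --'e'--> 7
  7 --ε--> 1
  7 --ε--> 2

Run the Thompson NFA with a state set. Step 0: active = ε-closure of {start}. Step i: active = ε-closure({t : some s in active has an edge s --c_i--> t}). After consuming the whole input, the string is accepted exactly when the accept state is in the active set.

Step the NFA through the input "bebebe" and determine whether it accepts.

S₀ = ε-closure({0}) = {0,2,4}
'b' @ 1: {3,4,5,6}
'e' @ 2: {1,2,4,7}  (accept∈set)
'b' @ 3: {3,4,5,6}
'e' @ 4: {1,2,4,7}  (accept∈set)
'b' @ 5: {3,4,5,6}
'e' @ 6: {1,2,4,7}  (accept∈set)
final: {1,2,4,7}; accept 1 in set

Answer: ACCEPT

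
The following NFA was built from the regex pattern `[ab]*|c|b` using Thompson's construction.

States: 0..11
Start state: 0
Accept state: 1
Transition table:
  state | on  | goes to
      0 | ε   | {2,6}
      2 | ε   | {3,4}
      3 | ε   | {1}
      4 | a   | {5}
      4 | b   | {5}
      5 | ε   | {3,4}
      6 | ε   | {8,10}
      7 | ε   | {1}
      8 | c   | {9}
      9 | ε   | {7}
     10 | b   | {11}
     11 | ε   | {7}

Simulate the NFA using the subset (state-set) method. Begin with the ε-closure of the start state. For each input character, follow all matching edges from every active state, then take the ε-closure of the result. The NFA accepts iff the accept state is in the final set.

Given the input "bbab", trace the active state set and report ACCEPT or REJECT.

S₀ = ε-closure({0}) = {0,1,2,3,4,6,8,10}
'b' @ 1: {1,3,4,5,7,11}  [accepting]
'b' @ 2: {1,3,4,5}  [accepting]
'a' @ 3: {1,3,4,5}  [accepting]
'b' @ 4: {1,3,4,5}  [accepting]
after full input: {1,3,4,5}  (accept=1 in)

Answer: ACCEPT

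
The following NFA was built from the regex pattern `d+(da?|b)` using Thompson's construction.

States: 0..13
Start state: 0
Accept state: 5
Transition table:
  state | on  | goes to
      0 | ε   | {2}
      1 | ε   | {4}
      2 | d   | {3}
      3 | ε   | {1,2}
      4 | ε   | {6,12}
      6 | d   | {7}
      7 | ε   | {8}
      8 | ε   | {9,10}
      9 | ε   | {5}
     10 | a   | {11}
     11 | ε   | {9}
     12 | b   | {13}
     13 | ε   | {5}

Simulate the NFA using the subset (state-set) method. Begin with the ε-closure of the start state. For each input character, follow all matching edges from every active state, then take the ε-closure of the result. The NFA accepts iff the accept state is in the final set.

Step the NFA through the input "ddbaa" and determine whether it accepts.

Answer: REJECT

Steps:
S₀ = ε-closure({0}) = {0,2}
'd' @ 1: {1,2,3,4,6,12}
'd' @ 2: {1,2,3,4,5,6,7,8,9,10,12}  (accept∈set)
'b' @ 3: {5,13}  (accept∈set)
'a' @ 4: {}  — no active states
rest 'a' ignored (set empty)
after full input: {}  (accept=5 not in)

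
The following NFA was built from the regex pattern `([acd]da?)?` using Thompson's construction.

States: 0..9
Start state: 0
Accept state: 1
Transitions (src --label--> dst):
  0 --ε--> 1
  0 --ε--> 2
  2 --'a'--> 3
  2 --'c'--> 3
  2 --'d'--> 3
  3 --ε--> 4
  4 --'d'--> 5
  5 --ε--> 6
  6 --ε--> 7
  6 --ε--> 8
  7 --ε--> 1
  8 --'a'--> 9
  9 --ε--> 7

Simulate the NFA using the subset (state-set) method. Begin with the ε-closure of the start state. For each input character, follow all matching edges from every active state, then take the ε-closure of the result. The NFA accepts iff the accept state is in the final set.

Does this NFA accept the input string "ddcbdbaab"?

Answer: REJECT

Steps:
start: ε-closure({0}) = {0,1,2}
'd' @ 1: {3,4}
'd' @ 2: {1,5,6,7,8}  (accept∈set)
'c' @ 3: {}  — no active states
rest 'bdbaab' ignored (set empty)
final: {}; accept 1 not in set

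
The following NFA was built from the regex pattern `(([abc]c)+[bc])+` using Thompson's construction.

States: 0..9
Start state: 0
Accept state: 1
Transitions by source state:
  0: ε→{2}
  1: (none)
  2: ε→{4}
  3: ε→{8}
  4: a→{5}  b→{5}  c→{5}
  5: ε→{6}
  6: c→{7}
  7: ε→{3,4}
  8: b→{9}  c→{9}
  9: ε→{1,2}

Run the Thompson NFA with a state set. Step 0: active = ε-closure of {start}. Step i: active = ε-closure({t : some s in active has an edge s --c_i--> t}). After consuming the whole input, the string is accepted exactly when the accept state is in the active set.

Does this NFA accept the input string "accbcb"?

Answer: ACCEPT

Trace:
S₀ = ε-closure({0}) = {0,2,4}
'a' @ 1: {5,6}
'c' @ 2: {3,4,7,8}
'c' @ 3: {1,2,4,5,6,9}  [accepting]
'b' @ 4: {5,6}
'c' @ 5: {3,4,7,8}
'b' @ 6: {1,2,4,5,6,9}  [accepting]
end set {1,2,4,5,6,9} — state 1 in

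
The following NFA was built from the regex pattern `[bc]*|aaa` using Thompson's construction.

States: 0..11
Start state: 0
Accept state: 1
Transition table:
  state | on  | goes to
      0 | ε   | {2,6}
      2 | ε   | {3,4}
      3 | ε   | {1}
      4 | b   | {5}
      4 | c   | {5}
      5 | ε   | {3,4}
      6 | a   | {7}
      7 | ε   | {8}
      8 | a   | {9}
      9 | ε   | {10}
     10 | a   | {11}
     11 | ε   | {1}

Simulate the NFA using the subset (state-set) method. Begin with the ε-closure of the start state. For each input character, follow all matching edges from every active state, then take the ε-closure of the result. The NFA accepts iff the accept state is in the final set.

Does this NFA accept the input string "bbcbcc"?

Answer: ACCEPT

Derivation:
initial (ε-close {0}): {0,1,2,3,4,6}
'b' @ 1: {1,3,4,5}  [accepting]
'b' @ 2: {1,3,4,5}  [accepting]
'c' @ 3: {1,3,4,5}  [accepting]
'b' @ 4: {1,3,4,5}  [accepting]
'c' @ 5: {1,3,4,5}  [accepting]
'c' @ 6: {1,3,4,5}  [accepting]
after full input: {1,3,4,5}  (accept=1 in)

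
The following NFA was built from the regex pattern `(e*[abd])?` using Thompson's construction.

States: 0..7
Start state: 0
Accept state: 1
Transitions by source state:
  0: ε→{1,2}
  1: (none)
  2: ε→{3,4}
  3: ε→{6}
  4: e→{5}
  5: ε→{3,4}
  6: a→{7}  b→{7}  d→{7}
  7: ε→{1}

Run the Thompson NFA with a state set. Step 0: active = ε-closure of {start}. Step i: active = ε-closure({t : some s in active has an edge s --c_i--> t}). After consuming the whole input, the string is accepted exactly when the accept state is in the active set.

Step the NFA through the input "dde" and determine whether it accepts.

start: ε-closure({0}) = {0,1,2,3,4,6}
'd' @ 1: {1,7}  ✓accept
'd' @ 2: {}  — dead — no transitions
rest 'e' ignored (set empty)
final: {}; accept 1 not in set

Answer: REJECT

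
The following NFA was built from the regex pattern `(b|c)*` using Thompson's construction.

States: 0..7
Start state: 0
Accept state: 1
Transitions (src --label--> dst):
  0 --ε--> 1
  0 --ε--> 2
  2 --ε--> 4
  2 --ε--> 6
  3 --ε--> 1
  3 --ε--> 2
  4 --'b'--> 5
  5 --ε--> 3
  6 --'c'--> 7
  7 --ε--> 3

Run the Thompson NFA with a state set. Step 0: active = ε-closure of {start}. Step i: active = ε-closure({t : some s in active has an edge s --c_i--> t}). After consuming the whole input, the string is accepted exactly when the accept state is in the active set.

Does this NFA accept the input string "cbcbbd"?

initial (ε-close {0}): {0,1,2,4,6}
'c' @ 1: {1,2,3,4,6,7}  [accepting]
'b' @ 2: {1,2,3,4,5,6}  [accepting]
'c' @ 3: {1,2,3,4,6,7}  [accepting]
'b' @ 4: {1,2,3,4,5,6}  [accepting]
'b' @ 5: {1,2,3,4,5,6}  [accepting]
'd' @ 6: {}  — state set empty
final: {}; accept 1 not in set

Answer: REJECT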